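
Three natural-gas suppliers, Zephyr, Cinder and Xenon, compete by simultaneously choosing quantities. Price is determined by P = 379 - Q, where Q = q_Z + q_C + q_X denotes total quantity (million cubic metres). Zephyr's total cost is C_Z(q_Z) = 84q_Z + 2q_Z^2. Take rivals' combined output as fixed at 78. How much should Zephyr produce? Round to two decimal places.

With rivals' combined output fixed at 78, Zephyr's profit is π_Z = (379 - 78 - q_Z)q_Z - (84q_Z + 2q_Z²) = (301 - q_Z)q_Z - (84q_Z + 2q_Z²).
∂π_Z/∂q_Z = 217 - 6q_Z = 0, so q_Z = 217/6.

36.17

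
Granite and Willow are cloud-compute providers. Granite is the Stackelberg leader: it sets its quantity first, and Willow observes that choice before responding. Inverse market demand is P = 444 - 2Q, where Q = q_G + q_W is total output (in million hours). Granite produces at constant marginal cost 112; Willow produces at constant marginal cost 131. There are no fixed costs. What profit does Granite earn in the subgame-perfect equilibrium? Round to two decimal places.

The follower Willow best-responds to any q_G: π_W = (444 - 2Q)q_W - 131q_W.
Setting the follower's marginal profit to zero, 313 - 2q_G - 4q_W = 0, i.e. q_W = (313 - 2q_G)/4.
The leader anticipates this reaction. Substituting into P = 444 - 2Q gives P = 575/2 - q_G, so π_G = (575/2 - q_G)q_G - 112q_G.
Maximising: ∂π_G/∂q_G = 351/2 - 2q_G = 0, giving q_G = 351/4.
Then q_W = (313 - 2·(351/4))/4 = 275/8.
Price P = 444 - 2·(977/8) = 799/4.
Granite's profit: (799/4 - 112)·(351/4) = 7700.0625.

7700.06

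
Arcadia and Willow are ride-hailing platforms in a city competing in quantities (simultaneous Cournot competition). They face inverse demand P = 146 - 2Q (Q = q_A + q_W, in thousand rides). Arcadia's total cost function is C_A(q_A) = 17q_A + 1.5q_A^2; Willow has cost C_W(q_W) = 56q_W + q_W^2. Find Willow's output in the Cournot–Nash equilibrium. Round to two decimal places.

9.79

Arcadia's profit: π_A = (146 - 2Q)q_A - (17q_A + (3/2)q_A²). Setting ∂π_A/∂q_A = 0: 129 - 7q_A - 2(q_W) = 0.
Willow's profit: π_W = (146 - 2Q)q_W - (56q_W + q_W²). Setting ∂π_W/∂q_W = 0: 90 - 6q_W - 2(q_A) = 0.
Rearranging gives the reaction functions q_A = (129 - 2q_W)/7 and q_W = (90 - 2q_A)/6.
Substituting one into the other gives q_A = 297/19 and q_W = 186/19.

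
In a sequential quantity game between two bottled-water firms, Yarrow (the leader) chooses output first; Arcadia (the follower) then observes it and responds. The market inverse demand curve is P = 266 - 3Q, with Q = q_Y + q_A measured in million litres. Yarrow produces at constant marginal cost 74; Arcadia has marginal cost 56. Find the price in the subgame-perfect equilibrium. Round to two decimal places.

Solve by backward induction. Given q_Y, the follower Arcadia maximises π_A = (266 - 3q_Y - 3q_A)q_A - 56q_A.
Setting the follower's marginal profit to zero, 210 - 3q_Y - 6q_A = 0, i.e. q_A = (210 - 3q_Y)/6.
The leader anticipates this reaction. Substituting into P = 266 - 3Q gives P = 161 - (3/2)q_Y, so π_Y = (161 - (3/2)q_Y)q_Y - 74q_Y.
The leader's first-order condition 87 - 3q_Y = 0 yields q_Y = 29.
Then q_A = (210 - 3·29)/6 = 41/2.
Total output Q = 99/2, so price P = 266 - 3·(99/2) = 235/2.

117.50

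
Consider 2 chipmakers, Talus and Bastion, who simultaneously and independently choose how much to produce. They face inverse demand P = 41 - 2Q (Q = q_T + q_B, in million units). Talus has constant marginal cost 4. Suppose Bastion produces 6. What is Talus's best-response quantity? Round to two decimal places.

With the rival's output fixed at 6, Talus's profit is π_T = (41 - 2·6 - 2q_T)q_T - (4q_T) = (29 - 2q_T)q_T - (4q_T).
∂π_T/∂q_T = 25 - 4q_T = 0, so q_T = 25/4.

6.25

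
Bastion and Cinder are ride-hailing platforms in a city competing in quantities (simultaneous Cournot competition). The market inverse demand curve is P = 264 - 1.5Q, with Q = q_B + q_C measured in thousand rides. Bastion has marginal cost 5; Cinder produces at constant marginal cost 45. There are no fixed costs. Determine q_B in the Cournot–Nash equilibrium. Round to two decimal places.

Bastion's profit: π_B = (264 - 1.5Q)q_B - (5q_B). Setting ∂π_B/∂q_B = 0: 259 - 3q_B - (3/2)(q_C) = 0.
Cinder's first-order condition: 219 - 3q_C - (3/2)(q_B) = 0.
Rearranging gives the reaction functions q_B = (259 - (3/2)q_C)/3 and q_C = (219 - (3/2)q_B)/3.
Solving the pair: q_B = 598/9, q_C = 358/9.

66.44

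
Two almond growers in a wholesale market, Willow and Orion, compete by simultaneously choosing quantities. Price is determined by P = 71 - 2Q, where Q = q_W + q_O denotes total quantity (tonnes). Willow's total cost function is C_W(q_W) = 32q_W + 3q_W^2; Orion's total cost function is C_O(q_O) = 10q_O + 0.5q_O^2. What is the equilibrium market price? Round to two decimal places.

44.70

Willow's profit: π_W = (71 - 2Q)q_W - (32q_W + 3q_W²). Setting ∂π_W/∂q_W = 0: 39 - 10q_W - 2(q_O) = 0.
Orion's first-order condition: 61 - 5q_O - 2(q_W) = 0.
So q_W = (39 - 2q_O)/10 and q_O = (61 - 2q_W)/5.
Substituting one into the other gives q_W = 73/46 and q_O = 266/23.
Total output Q = 605/46, so price P = 71 - 2·(605/46) = 1028/23.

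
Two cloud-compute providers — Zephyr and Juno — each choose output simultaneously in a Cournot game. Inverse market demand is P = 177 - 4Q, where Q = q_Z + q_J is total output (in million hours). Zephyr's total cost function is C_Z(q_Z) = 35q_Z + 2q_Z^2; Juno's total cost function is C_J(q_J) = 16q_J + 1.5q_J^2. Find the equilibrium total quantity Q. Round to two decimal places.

19.67

Zephyr's profit: π_Z = (177 - 4Q)q_Z - (35q_Z + 2q_Z²). Setting ∂π_Z/∂q_Z = 0: 142 - 12q_Z - 4(q_J) = 0.
Juno's profit: π_J = (177 - 4Q)q_J - (16q_J + (3/2)q_J²). Setting ∂π_J/∂q_J = 0: 161 - 11q_J - 4(q_Z) = 0.
So q_Z = (142 - 4q_J)/12 and q_J = (161 - 4q_Z)/11.
Solving the pair: q_Z = 459/58, q_J = 341/29.
Total output Q = 459/58 + 341/29 = 1141/58.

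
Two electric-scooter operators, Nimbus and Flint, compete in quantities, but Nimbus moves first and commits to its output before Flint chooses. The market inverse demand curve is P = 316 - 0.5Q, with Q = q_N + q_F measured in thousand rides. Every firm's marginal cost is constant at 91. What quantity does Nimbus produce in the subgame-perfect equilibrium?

225

The follower Flint best-responds to any q_N: π_F = (316 - 0.5Q)q_F - 91q_F.
Setting the follower's marginal profit to zero, 225 - (1/2)q_N - q_F = 0, i.e. q_F = (225 - (1/2)q_N).
Nimbus substitutes q_F(q_N) into its own profit: π_N = q_N(316 - (1/2)q_N - (225 - (1/2)q_N)/2) - 91q_N = (407/2 - (1/4)q_N)q_N - 91q_N.
The leader's first-order condition 225/2 - (1/2)q_N = 0 yields q_N = 225.
Then q_F = (225 - (1/2)·225) = 225/2.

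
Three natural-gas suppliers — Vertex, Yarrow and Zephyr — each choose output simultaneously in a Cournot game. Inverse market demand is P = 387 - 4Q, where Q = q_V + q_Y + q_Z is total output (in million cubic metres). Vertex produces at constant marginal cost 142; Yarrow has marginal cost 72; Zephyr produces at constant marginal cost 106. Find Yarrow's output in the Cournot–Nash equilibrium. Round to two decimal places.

Vertex's profit: π_V = (387 - 4Q)q_V - (142q_V). Setting ∂π_V/∂q_V = 0: 245 - 8q_V - 4(q_Y + q_Z) = 0.
Yarrow's first-order condition: 315 - 8q_Y - 4(q_V + q_Z) = 0.
Zephyr's first-order condition: 281 - 8q_Z - 4(q_V + q_Y) = 0.
Summing all 3 equations gives 841 − 16Q = 0, hence Q = 841/16.
Back-substituting: q_V = (245 − 841/4)/4 = 139/16, q_Y = (315 − 841/4)/4 = 419/16, q_Z = (281 − 841/4)/4 = 283/16.

26.19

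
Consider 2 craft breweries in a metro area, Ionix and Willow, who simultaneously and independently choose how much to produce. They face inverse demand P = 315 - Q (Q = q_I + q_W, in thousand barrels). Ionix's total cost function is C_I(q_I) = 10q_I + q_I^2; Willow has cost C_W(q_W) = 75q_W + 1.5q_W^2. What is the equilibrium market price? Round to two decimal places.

Ionix's profit: π_I = (315 - Q)q_I - (10q_I + q_I²). Setting ∂π_I/∂q_I = 0: 305 - 4q_I - (q_W) = 0.
Willow's first-order condition: 240 - 5q_W - (q_I) = 0.
Rearranging gives the reaction functions q_I = (305 - q_W)/4 and q_W = (240 - q_I)/5.
Solving the pair: q_I = 1285/19, q_W = 655/19.
Total output Q = 1940/19, so price P = 315 - 1940/19 = 212.8947.

212.89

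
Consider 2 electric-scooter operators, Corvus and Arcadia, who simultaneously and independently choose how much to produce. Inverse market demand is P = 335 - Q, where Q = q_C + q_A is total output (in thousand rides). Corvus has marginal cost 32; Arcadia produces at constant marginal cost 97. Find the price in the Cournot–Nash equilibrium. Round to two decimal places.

154.67

Corvus's profit: π_C = (335 - Q)q_C - (32q_C). Setting ∂π_C/∂q_C = 0: 303 - 2q_C - (q_A) = 0.
Arcadia's profit: π_A = (335 - Q)q_A - (97q_A). Setting ∂π_A/∂q_A = 0: 238 - 2q_A - (q_C) = 0.
Best responses: q_C = (303 - q_A)/2, q_A = (238 - q_C)/2.
Solving the pair: q_C = 368/3, q_A = 173/3.
Total output Q = 541/3, so price P = 335 - 541/3 = 464/3.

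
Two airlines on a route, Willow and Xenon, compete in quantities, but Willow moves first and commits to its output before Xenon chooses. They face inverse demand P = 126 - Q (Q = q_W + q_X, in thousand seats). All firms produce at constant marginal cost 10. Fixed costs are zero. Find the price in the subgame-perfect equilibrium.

Solve by backward induction. Given q_W, the follower Xenon maximises π_X = (126 - q_W - q_X)q_X - 10q_X.
∂π_X/∂q_X = 116 - q_W - 2q_X = 0 gives the reaction function q_X = (116 - q_W)/2.
The leader anticipates this reaction. Substituting into P = 126 - Q gives P = 68 - (1/2)q_W, so π_W = (68 - (1/2)q_W)q_W - 10q_W.
The leader's first-order condition 58 - q_W = 0 yields q_W = 58.
Then q_X = (116 - 58)/2 = 29.
Total output Q = 87, so price P = 126 - 87 = 39.

39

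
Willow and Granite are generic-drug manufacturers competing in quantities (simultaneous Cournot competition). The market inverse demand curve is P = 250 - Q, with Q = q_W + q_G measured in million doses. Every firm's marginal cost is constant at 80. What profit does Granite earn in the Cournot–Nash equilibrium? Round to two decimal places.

A representative firm's profit is π_i = q_i(250 - Q) - 80q_i.
First-order condition (treating rivals' output as given): 170 - 2q_i - q_j = 0.
With identical firms every q_j equals q_i, so q_j = q_i and 170 = 3q_i, giving q_i = 170/3.
Price P = 250 - 340/3 = 410/3.
Granite's profit: (410/3 - 80)·(170/3) = 3211.1111.

3211.11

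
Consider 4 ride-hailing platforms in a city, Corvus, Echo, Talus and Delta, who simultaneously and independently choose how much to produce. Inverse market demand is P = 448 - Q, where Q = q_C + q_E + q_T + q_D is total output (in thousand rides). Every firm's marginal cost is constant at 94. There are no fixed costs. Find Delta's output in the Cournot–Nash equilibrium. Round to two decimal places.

A representative firm's profit is π_i = q_i(448 - Q) - 94q_i.
First-order condition (treating rivals' output as given): 354 - 2q_i - Σ_{j≠i} q_j = 0.
With identical firms every q_j equals q_i, so Σ_{j≠i} q_j = 3q_i and 354 = 5q_i, giving q_i = 354/5.

70.80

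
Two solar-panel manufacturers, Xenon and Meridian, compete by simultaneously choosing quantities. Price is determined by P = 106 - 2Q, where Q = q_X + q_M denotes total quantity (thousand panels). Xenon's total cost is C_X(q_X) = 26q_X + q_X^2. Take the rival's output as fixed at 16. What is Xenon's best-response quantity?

With the rival's output fixed at 16, Xenon's profit is π_X = (106 - 2·16 - 2q_X)q_X - (26q_X + q_X²) = (74 - 2q_X)q_X - (26q_X + q_X²).
∂π_X/∂q_X = 48 - 6q_X = 0, so q_X = 8.

8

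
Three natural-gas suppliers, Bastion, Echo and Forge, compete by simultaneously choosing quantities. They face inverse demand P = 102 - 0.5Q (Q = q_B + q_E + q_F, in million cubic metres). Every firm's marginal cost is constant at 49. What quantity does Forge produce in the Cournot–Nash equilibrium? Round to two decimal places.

26.50

Each firm earns π_i = (102 - 0.5Q)q_i - 49q_i.
Setting ∂π_i/∂q_i = 0 with rivals' quantities fixed: 53 - q_i - (1/2)·Σ_{j≠i} q_j = 0.
By symmetry each firm produces the same amount; substituting Σ_{j≠i} q_j = 2q_i yields q_i = 53/2.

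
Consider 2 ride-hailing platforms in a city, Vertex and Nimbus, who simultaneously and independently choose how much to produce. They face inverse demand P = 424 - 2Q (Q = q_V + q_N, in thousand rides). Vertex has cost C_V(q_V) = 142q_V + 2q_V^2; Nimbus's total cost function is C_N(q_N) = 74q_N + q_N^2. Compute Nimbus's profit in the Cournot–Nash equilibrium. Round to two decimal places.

7747.46

Vertex's profit: π_V = (424 - 2Q)q_V - (142q_V + 2q_V²). Setting ∂π_V/∂q_V = 0: 282 - 8q_V - 2(q_N) = 0.
Nimbus's profit: π_N = (424 - 2Q)q_N - (74q_N + q_N²). Setting ∂π_N/∂q_N = 0: 350 - 6q_N - 2(q_V) = 0.
Best responses: q_V = (282 - 2q_N)/8, q_N = (350 - 2q_V)/6.
Substituting one into the other gives q_V = 248/11 and q_N = 559/11.
Price P = 424 - 2·(807/11) = 277.2727.
Nimbus's profit: 277.2727·(559/11) - 74·(559/11) - (559/11)² = 7747.4628.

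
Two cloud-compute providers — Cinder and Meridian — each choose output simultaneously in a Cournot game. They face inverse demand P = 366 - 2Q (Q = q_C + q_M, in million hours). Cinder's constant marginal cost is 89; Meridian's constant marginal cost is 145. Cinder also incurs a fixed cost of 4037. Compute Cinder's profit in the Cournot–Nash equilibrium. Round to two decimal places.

Cinder's profit: π_C = (366 - 2Q)q_C - (89q_C). Setting ∂π_C/∂q_C = 0: 277 - 4q_C - 2(q_M) = 0.
Meridian's first-order condition: 221 - 4q_M - 2(q_C) = 0.
So q_C = (277 - 2q_M)/4 and q_M = (221 - 2q_C)/4.
Substituting one into the other gives q_C = 111/2 and q_M = 55/2.
Price P = 366 - 2·83 = 200.
Cinder's profit: (200 - 89)·(111/2) - 4037 = 2123.5000.

2123.50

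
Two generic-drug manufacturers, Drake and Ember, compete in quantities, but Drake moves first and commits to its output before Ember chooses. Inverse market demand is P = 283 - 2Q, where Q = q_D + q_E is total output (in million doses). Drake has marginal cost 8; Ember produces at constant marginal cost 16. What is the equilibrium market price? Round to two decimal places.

Solve by backward induction. Given q_D, the follower Ember maximises π_E = (283 - 2q_D - 2q_E)q_E - 16q_E.
Follower FOC: 267 - 2q_D - 4q_E = 0, so q_E(q_D) = (267 - 2q_D)/4.
Drake substitutes q_E(q_D) into its own profit: π_D = q_D(283 - 2q_D - (267 - 2q_D)/2) - 8q_D = (299/2 - q_D)q_D - 8q_D.
The leader's first-order condition 283/2 - 2q_D = 0 yields q_D = 283/4.
Then q_E = (267 - 2·(283/4))/4 = 251/8.
Total output Q = 817/8, so price P = 283 - 2·(817/8) = 315/4.

78.75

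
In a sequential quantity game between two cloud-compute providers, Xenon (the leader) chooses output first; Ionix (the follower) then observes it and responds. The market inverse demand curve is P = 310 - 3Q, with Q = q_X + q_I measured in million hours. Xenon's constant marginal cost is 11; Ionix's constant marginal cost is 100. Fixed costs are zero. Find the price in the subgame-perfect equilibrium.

The follower Ionix best-responds to any q_X: π_I = (310 - 3Q)q_I - 100q_I.
∂π_I/∂q_I = 210 - 3q_X - 6q_I = 0 gives the reaction function q_I = (210 - 3q_X)/6.
The leader anticipates this reaction. Substituting into P = 310 - 3Q gives P = 205 - (3/2)q_X, so π_X = (205 - (3/2)q_X)q_X - 11q_X.
Leader FOC: 194 - 3q_X = 0, so q_X = 194/3.
Then q_I = (210 - 3·(194/3))/6 = 8/3.
Total output Q = 202/3, so price P = 310 - 3·(202/3) = 108.

108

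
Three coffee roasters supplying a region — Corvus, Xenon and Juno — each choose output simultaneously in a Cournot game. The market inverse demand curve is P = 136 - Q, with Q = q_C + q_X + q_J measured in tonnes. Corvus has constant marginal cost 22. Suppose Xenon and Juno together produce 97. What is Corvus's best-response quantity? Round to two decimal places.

8.50

With rivals' combined output fixed at 97, Corvus's profit is π_C = (136 - 97 - q_C)q_C - (22q_C) = (39 - q_C)q_C - (22q_C).
∂π_C/∂q_C = 17 - 2q_C = 0, so q_C = 17/2.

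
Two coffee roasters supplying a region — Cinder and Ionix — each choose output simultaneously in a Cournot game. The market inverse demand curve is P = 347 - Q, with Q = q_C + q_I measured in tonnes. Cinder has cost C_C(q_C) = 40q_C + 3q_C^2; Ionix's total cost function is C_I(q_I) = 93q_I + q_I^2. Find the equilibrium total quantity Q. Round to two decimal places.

87.06

Cinder's profit: π_C = (347 - Q)q_C - (40q_C + 3q_C²). Setting ∂π_C/∂q_C = 0: 307 - 8q_C - (q_I) = 0.
Ionix's profit: π_I = (347 - Q)q_I - (93q_I + q_I²). Setting ∂π_I/∂q_I = 0: 254 - 4q_I - (q_C) = 0.
Rearranging gives the reaction functions q_C = (307 - q_I)/8 and q_I = (254 - q_C)/4.
Substituting one into the other gives q_C = 974/31 and q_I = 1725/31.
Total output Q = 974/31 + 1725/31 = 87.0645.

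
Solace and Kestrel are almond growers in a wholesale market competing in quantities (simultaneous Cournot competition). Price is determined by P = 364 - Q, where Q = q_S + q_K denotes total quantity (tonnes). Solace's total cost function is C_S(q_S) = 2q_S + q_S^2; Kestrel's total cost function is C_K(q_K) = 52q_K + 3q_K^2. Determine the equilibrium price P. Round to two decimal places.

252.06

Solace's profit: π_S = (364 - Q)q_S - (2q_S + q_S²). Setting ∂π_S/∂q_S = 0: 362 - 4q_S - (q_K) = 0.
Kestrel's first-order condition: 312 - 8q_K - (q_S) = 0.
Rearranging gives the reaction functions q_S = (362 - q_K)/4 and q_K = (312 - q_S)/8.
Solving the pair: q_S = 83.3548, q_K = 886/31.
Total output Q = 111.9355, so price P = 364 - 111.9355 = 252.0645.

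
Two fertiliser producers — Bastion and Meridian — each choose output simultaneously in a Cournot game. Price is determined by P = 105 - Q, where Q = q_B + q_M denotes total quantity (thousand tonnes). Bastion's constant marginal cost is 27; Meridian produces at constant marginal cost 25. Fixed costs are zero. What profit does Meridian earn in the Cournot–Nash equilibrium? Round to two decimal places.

Bastion's profit: π_B = (105 - Q)q_B - (27q_B). Setting ∂π_B/∂q_B = 0: 78 - 2q_B - (q_M) = 0.
Meridian's profit: π_M = (105 - Q)q_M - (25q_M). Setting ∂π_M/∂q_M = 0: 80 - 2q_M - (q_B) = 0.
Best responses: q_B = (78 - q_M)/2, q_M = (80 - q_B)/2.
Substituting one into the other gives q_B = 76/3 and q_M = 82/3.
Price P = 105 - 158/3 = 157/3.
Meridian's profit: (157/3 - 25)·(82/3) = 747.1111.

747.11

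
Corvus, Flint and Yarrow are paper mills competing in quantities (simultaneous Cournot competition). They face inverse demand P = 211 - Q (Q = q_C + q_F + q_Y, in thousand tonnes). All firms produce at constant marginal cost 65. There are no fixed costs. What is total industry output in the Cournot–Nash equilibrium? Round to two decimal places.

109.50

Each firm earns π_i = (211 - Q)q_i - 65q_i.
First-order condition (treating rivals' output as given): 146 - 2q_i - Σ_{j≠i} q_j = 0.
By symmetry each firm produces the same amount; substituting Σ_{j≠i} q_j = 2q_i yields q_i = 146/4 = 73/2.
Total output Q = 73/2 + 73/2 + 73/2 = 219/2.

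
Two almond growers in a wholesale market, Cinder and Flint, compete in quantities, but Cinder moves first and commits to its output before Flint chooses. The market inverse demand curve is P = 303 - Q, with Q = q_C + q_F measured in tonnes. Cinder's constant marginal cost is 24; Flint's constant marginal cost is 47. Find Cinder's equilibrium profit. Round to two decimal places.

11400.50

The follower Flint best-responds to any q_C: π_F = (303 - Q)q_F - 47q_F.
Follower FOC: 256 - q_C - 2q_F = 0, so q_F(q_C) = (256 - q_C)/2.
Cinder substitutes q_F(q_C) into its own profit: π_C = q_C(303 - q_C - (256 - q_C)/2) - 24q_C = (175 - (1/2)q_C)q_C - 24q_C.
Leader FOC: 151 - q_C = 0, so q_C = 151.
Then q_F = (256 - 151)/2 = 105/2.
Price P = 303 - 407/2 = 199/2.
Cinder's profit: (199/2 - 24)·151 = 11400.5000.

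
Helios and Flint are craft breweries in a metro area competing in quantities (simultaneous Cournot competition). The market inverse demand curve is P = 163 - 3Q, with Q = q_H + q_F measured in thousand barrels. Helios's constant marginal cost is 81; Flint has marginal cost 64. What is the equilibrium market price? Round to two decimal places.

102.67

Helios's profit: π_H = (163 - 3Q)q_H - (81q_H). Setting ∂π_H/∂q_H = 0: 82 - 6q_H - 3(q_F) = 0.
Flint's first-order condition: 99 - 6q_F - 3(q_H) = 0.
Best responses: q_H = (82 - 3q_F)/6, q_F = (99 - 3q_H)/6.
Solving the pair: q_H = 65/9, q_F = 116/9.
Total output Q = 181/9, so price P = 163 - 3·(181/9) = 308/3.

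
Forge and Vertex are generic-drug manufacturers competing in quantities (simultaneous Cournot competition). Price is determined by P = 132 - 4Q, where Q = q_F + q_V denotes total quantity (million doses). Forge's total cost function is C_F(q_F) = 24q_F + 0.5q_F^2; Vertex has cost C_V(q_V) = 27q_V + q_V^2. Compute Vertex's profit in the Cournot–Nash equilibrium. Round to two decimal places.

240.29

Forge's profit: π_F = (132 - 4Q)q_F - (24q_F + (1/2)q_F²). Setting ∂π_F/∂q_F = 0: 108 - 9q_F - 4(q_V) = 0.
Vertex's profit: π_V = (132 - 4Q)q_V - (27q_V + q_V²). Setting ∂π_V/∂q_V = 0: 105 - 10q_V - 4(q_F) = 0.
Rearranging gives the reaction functions q_F = (108 - 4q_V)/9 and q_V = (105 - 4q_F)/10.
Solving the pair: q_F = 330/37, q_V = 513/74.
Price P = 132 - 4·(1173/74) = 68.5946.
Vertex's profit: 68.5946·(513/74) - 27·(513/74) - (513/74)² = 240.2931.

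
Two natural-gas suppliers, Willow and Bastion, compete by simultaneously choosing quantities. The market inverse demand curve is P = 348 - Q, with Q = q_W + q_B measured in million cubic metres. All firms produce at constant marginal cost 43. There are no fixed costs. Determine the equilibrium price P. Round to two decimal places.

A representative firm's profit is π_i = q_i(348 - Q) - 43q_i.
Setting ∂π_i/∂q_i = 0 with rivals' quantities fixed: 305 - 2q_i - q_j = 0.
By symmetry each firm produces the same amount; substituting q_j = q_i yields q_i = 305/3.
Total output Q = 610/3, so price P = 348 - 610/3 = 434/3.

144.67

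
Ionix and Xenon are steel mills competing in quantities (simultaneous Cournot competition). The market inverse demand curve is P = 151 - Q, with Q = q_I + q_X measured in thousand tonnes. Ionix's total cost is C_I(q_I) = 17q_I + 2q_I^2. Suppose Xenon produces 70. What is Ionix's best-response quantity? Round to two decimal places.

With the rival's output fixed at 70, Ionix's profit is π_I = (151 - 70 - q_I)q_I - (17q_I + 2q_I²) = (81 - q_I)q_I - (17q_I + 2q_I²).
∂π_I/∂q_I = 64 - 6q_I = 0, so q_I = 32/3.

10.67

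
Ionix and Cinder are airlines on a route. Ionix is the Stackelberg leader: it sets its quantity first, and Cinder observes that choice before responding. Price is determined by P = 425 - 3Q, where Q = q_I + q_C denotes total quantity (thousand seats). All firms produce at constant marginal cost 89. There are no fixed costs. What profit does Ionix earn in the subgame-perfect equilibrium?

Solve by backward induction. Given q_I, the follower Cinder maximises π_C = (425 - 3q_I - 3q_C)q_C - 89q_C.
Follower FOC: 336 - 3q_I - 6q_C = 0, so q_C(q_I) = (336 - 3q_I)/6.
The leader anticipates this reaction. Substituting into P = 425 - 3Q gives P = 257 - (3/2)q_I, so π_I = (257 - (3/2)q_I)q_I - 89q_I.
The leader's first-order condition 168 - 3q_I = 0 yields q_I = 56.
Then q_C = (336 - 3·56)/6 = 28.
Price P = 425 - 3·84 = 173.
Ionix's profit: (173 - 89)·56 = 4704.

4704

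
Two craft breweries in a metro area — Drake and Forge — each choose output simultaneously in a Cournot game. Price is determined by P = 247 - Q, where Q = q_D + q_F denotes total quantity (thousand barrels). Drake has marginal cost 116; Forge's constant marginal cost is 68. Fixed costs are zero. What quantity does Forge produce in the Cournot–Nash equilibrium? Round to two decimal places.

75.67

Drake's profit: π_D = (247 - Q)q_D - (116q_D). Setting ∂π_D/∂q_D = 0: 131 - 2q_D - (q_F) = 0.
Forge's first-order condition: 179 - 2q_F - (q_D) = 0.
Best responses: q_D = (131 - q_F)/2, q_F = (179 - q_D)/2.
Substituting one into the other gives q_D = 83/3 and q_F = 227/3.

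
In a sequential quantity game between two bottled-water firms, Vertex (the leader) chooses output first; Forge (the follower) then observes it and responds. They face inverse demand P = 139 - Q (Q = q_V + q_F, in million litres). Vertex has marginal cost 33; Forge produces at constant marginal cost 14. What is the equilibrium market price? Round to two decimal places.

The follower Forge best-responds to any q_V: π_F = (139 - Q)q_F - 14q_F.
∂π_F/∂q_F = 125 - q_V - 2q_F = 0 gives the reaction function q_F = (125 - q_V)/2.
The leader anticipates this reaction. Substituting into P = 139 - Q gives P = 153/2 - (1/2)q_V, so π_V = (153/2 - (1/2)q_V)q_V - 33q_V.
Maximising: ∂π_V/∂q_V = 87/2 - q_V = 0, giving q_V = 87/2.
Then q_F = (125 - 87/2)/2 = 163/4.
Total output Q = 337/4, so price P = 139 - 337/4 = 219/4.

54.75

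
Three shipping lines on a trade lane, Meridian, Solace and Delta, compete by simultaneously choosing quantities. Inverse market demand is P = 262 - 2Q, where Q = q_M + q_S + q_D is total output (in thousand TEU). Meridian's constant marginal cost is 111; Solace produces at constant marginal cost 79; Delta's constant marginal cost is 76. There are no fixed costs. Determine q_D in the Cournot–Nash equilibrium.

28

Meridian's profit: π_M = (262 - 2Q)q_M - (111q_M). Setting ∂π_M/∂q_M = 0: 151 - 4q_M - 2(q_S + q_D) = 0.
Solace's profit: π_S = (262 - 2Q)q_S - (79q_S). Setting ∂π_S/∂q_S = 0: 183 - 4q_S - 2(q_M + q_D) = 0.
Delta's profit: π_D = (262 - 2Q)q_D - (76q_D). Setting ∂π_D/∂q_D = 0: 186 - 4q_D - 2(q_M + q_S) = 0.
Adding the 3 first-order conditions: 520 − 8Q = 0, so Q = 65.
Back-substituting: q_M = (151 − 130)/2 = 21/2, q_S = (183 − 130)/2 = 53/2, q_D = (186 − 130)/2 = 28.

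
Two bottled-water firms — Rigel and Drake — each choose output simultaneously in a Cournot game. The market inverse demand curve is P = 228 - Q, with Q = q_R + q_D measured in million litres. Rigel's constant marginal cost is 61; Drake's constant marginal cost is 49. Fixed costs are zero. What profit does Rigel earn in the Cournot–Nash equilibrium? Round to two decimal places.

Rigel's profit: π_R = (228 - Q)q_R - (61q_R). Setting ∂π_R/∂q_R = 0: 167 - 2q_R - (q_D) = 0.
Drake's first-order condition: 179 - 2q_D - (q_R) = 0.
Rearranging gives the reaction functions q_R = (167 - q_D)/2 and q_D = (179 - q_R)/2.
Solving the pair: q_R = 155/3, q_D = 191/3.
Price P = 228 - 346/3 = 338/3.
Rigel's profit: (338/3 - 61)·(155/3) = 2669.4444.

2669.44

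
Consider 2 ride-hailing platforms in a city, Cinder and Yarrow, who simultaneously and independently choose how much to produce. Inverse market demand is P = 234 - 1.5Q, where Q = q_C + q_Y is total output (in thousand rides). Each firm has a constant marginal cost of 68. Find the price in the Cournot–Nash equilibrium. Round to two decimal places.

A representative firm's profit is π_i = q_i(234 - 1.5Q) - 68q_i.
Setting ∂π_i/∂q_i = 0 with rivals' quantities fixed: 166 - 3q_i - (3/2)q_j = 0.
With identical firms every q_j equals q_i, so q_j = q_i and 166 = (9/2)q_i, giving q_i = 332/9.
Total output Q = 664/9, so price P = 234 - (3/2)·(664/9) = 370/3.

123.33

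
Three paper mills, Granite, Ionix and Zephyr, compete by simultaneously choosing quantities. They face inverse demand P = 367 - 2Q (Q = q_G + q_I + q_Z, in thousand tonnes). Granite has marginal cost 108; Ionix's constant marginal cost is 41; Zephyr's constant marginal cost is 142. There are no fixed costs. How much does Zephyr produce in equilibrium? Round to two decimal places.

Granite's profit: π_G = (367 - 2Q)q_G - (108q_G). Setting ∂π_G/∂q_G = 0: 259 - 4q_G - 2(q_I + q_Z) = 0.
Ionix's profit: π_I = (367 - 2Q)q_I - (41q_I). Setting ∂π_I/∂q_I = 0: 326 - 4q_I - 2(q_G + q_Z) = 0.
Zephyr's first-order condition: 225 - 4q_Z - 2(q_G + q_I) = 0.
Adding the 3 first-order conditions: 810 − 8Q = 0, so Q = 405/4.
Back-substituting: q_G = (259 − 405/2)/2 = 113/4, q_I = (326 − 405/2)/2 = 247/4, q_Z = (225 − 405/2)/2 = 45/4.

11.25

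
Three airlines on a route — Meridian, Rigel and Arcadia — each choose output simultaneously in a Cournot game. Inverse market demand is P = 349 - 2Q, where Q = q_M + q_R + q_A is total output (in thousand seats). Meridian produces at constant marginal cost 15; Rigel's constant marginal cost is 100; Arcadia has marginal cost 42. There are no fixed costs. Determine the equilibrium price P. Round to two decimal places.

126.50

Meridian's profit: π_M = (349 - 2Q)q_M - (15q_M). Setting ∂π_M/∂q_M = 0: 334 - 4q_M - 2(q_R + q_A) = 0.
Rigel's first-order condition: 249 - 4q_R - 2(q_M + q_A) = 0.
Arcadia's profit: π_A = (349 - 2Q)q_A - (42q_A). Setting ∂π_A/∂q_A = 0: 307 - 4q_A - 2(q_M + q_R) = 0.
Adding the 3 first-order conditions: 890 − 8Q = 0, so Q = 445/4.
Back-substituting: q_M = (334 − 445/2)/2 = 223/4, q_R = (249 − 445/2)/2 = 53/4, q_A = (307 − 445/2)/2 = 169/4.
Total output Q = 445/4, so price P = 349 - 2·(445/4) = 253/2.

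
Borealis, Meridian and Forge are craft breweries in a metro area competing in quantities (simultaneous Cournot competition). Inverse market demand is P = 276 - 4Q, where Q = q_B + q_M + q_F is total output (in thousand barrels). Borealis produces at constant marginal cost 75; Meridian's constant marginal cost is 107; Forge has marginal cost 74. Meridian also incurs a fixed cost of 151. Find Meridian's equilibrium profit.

Borealis's profit: π_B = (276 - 4Q)q_B - (75q_B). Setting ∂π_B/∂q_B = 0: 201 - 8q_B - 4(q_M + q_F) = 0.
Meridian's first-order condition: 169 - 8q_M - 4(q_B + q_F) = 0.
Forge's first-order condition: 202 - 8q_F - 4(q_B + q_M) = 0.
Summing all 3 equations gives 572 − 16Q = 0, hence Q = 143/4.
Back-substituting: q_B = (201 − 143)/4 = 29/2, q_M = (169 − 143)/4 = 13/2, q_F = (202 − 143)/4 = 59/4.
Price P = 276 - 4·(143/4) = 133.
Meridian's profit: (133 - 107)·(13/2) - 151 = 18.

18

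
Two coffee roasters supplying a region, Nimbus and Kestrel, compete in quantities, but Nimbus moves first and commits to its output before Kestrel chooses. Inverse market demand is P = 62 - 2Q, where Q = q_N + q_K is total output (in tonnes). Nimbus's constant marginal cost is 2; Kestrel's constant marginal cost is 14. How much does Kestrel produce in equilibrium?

3

The follower Kestrel best-responds to any q_N: π_K = (62 - 2Q)q_K - 14q_K.
Setting the follower's marginal profit to zero, 48 - 2q_N - 4q_K = 0, i.e. q_K = (48 - 2q_N)/4.
The leader anticipates this reaction. Substituting into P = 62 - 2Q gives P = 38 - q_N, so π_N = (38 - q_N)q_N - 2q_N.
Maximising: ∂π_N/∂q_N = 36 - 2q_N = 0, giving q_N = 18.
Then q_K = (48 - 2·18)/4 = 3.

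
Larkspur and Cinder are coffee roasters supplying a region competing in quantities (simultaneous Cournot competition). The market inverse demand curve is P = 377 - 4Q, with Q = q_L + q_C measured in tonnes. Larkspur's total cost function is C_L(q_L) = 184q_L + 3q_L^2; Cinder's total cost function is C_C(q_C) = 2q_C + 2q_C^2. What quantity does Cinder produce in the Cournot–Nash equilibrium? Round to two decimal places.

29.46

Larkspur's profit: π_L = (377 - 4Q)q_L - (184q_L + 3q_L²). Setting ∂π_L/∂q_L = 0: 193 - 14q_L - 4(q_C) = 0.
Cinder's profit: π_C = (377 - 4Q)q_C - (2q_C + 2q_C²). Setting ∂π_C/∂q_C = 0: 375 - 12q_C - 4(q_L) = 0.
Rearranging gives the reaction functions q_L = (193 - 4q_C)/14 and q_C = (375 - 4q_L)/12.
Solving the pair: q_L = 102/19, q_C = 29.4605.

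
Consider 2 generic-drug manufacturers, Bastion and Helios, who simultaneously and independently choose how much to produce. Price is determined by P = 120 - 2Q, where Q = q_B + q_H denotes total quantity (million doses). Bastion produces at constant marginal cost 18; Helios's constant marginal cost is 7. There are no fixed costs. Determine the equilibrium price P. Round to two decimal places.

Bastion's profit: π_B = (120 - 2Q)q_B - (18q_B). Setting ∂π_B/∂q_B = 0: 102 - 4q_B - 2(q_H) = 0.
Helios's profit: π_H = (120 - 2Q)q_H - (7q_H). Setting ∂π_H/∂q_H = 0: 113 - 4q_H - 2(q_B) = 0.
Best responses: q_B = (102 - 2q_H)/4, q_H = (113 - 2q_B)/4.
Substituting one into the other gives q_B = 91/6 and q_H = 62/3.
Total output Q = 215/6, so price P = 120 - 2·(215/6) = 145/3.

48.33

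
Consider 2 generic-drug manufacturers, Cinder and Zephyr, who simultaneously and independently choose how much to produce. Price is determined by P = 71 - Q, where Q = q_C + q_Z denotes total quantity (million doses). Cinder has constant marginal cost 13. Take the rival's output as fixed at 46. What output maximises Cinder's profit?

6

With the rival's output fixed at 46, Cinder's profit is π_C = (71 - 46 - q_C)q_C - (13q_C) = (25 - q_C)q_C - (13q_C).
∂π_C/∂q_C = 12 - 2q_C = 0, so q_C = 6.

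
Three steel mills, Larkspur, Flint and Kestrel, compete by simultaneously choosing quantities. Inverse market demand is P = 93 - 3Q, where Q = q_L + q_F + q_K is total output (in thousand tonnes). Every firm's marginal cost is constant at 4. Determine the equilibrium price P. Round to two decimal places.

26.25

Each firm earns π_i = (93 - 3Q)q_i - 4q_i.
First-order condition (treating rivals' output as given): 89 - 6q_i - 3·Σ_{j≠i} q_j = 0.
By symmetry each firm produces the same amount; substituting Σ_{j≠i} q_j = 2q_i yields q_i = 89/12.
Total output Q = 89/4, so price P = 93 - 3·(89/4) = 105/4.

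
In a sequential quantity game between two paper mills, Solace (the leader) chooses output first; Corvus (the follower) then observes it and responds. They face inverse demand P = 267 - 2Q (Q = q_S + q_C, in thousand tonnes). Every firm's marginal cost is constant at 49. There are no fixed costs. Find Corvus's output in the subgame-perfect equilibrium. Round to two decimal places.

27.25

Solve by backward induction. Given q_S, the follower Corvus maximises π_C = (267 - 2q_S - 2q_C)q_C - 49q_C.
Setting the follower's marginal profit to zero, 218 - 2q_S - 4q_C = 0, i.e. q_C = (218 - 2q_S)/4.
The leader anticipates this reaction. Substituting into P = 267 - 2Q gives P = 158 - q_S, so π_S = (158 - q_S)q_S - 49q_S.
Maximising: ∂π_S/∂q_S = 109 - 2q_S = 0, giving q_S = 109/2.
Then q_C = (218 - 2·(109/2))/4 = 109/4.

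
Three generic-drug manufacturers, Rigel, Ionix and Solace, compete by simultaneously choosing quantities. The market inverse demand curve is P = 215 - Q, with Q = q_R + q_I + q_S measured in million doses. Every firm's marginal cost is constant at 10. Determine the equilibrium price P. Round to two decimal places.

61.25

Each firm earns π_i = (215 - Q)q_i - 10q_i.
First-order condition (treating rivals' output as given): 205 - 2q_i - Σ_{j≠i} q_j = 0.
With identical firms every q_j equals q_i, so Σ_{j≠i} q_j = 2q_i and 205 = 4q_i, giving q_i = 205/4.
Total output Q = 615/4, so price P = 215 - 615/4 = 245/4.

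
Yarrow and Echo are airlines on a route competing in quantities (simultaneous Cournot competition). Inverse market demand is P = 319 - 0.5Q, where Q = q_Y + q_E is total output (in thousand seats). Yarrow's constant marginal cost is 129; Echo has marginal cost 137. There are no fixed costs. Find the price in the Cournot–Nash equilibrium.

195

Yarrow's profit: π_Y = (319 - 0.5Q)q_Y - (129q_Y). Setting ∂π_Y/∂q_Y = 0: 190 - q_Y - (1/2)(q_E) = 0.
Echo's profit: π_E = (319 - 0.5Q)q_E - (137q_E). Setting ∂π_E/∂q_E = 0: 182 - q_E - (1/2)(q_Y) = 0.
So q_Y = (190 - (1/2)q_E) and q_E = (182 - (1/2)q_Y).
Substituting one into the other gives q_Y = 132 and q_E = 116.
Total output Q = 248, so price P = 319 - (1/2)·248 = 195.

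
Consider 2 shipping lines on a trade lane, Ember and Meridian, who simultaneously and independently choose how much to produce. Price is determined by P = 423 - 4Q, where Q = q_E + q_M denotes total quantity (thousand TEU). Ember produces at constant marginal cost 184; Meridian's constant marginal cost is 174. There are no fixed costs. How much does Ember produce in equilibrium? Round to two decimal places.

19.08

Ember's profit: π_E = (423 - 4Q)q_E - (184q_E). Setting ∂π_E/∂q_E = 0: 239 - 8q_E - 4(q_M) = 0.
Meridian's profit: π_M = (423 - 4Q)q_M - (174q_M). Setting ∂π_M/∂q_M = 0: 249 - 8q_M - 4(q_E) = 0.
Rearranging gives the reaction functions q_E = (239 - 4q_M)/8 and q_M = (249 - 4q_E)/8.
Substituting one into the other gives q_E = 229/12 and q_M = 259/12.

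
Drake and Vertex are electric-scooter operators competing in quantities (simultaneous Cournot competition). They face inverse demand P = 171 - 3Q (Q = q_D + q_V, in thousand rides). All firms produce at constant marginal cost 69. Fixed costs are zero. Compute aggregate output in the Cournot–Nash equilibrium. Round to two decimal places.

A representative firm's profit is π_i = q_i(171 - 3Q) - 69q_i.
Setting ∂π_i/∂q_i = 0 with rivals' quantities fixed: 102 - 6q_i - 3q_j = 0.
With identical firms every q_j equals q_i, so q_j = q_i and 102 = 9q_i, giving q_i = 34/3.
Total output Q = 34/3 + 34/3 = 68/3.

22.67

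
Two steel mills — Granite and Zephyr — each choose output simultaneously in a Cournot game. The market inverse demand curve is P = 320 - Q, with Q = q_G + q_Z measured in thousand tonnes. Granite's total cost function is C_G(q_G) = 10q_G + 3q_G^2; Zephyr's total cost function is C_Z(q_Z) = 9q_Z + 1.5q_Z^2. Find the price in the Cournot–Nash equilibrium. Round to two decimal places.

Granite's profit: π_G = (320 - Q)q_G - (10q_G + 3q_G²). Setting ∂π_G/∂q_G = 0: 310 - 8q_G - (q_Z) = 0.
Zephyr's first-order condition: 311 - 5q_Z - (q_G) = 0.
Best responses: q_G = (310 - q_Z)/8, q_Z = (311 - q_G)/5.
Solving the pair: q_G = 413/13, q_Z = 726/13.
Total output Q = 1139/13, so price P = 320 - 1139/13 = 232.3846.

232.38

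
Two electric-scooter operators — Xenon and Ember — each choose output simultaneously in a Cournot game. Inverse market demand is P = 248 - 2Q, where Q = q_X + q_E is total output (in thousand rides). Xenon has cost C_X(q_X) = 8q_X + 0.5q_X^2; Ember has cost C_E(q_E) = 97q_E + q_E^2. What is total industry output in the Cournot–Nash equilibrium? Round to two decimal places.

Xenon's profit: π_X = (248 - 2Q)q_X - (8q_X + (1/2)q_X²). Setting ∂π_X/∂q_X = 0: 240 - 5q_X - 2(q_E) = 0.
Ember's profit: π_E = (248 - 2Q)q_E - (97q_E + q_E²). Setting ∂π_E/∂q_E = 0: 151 - 6q_E - 2(q_X) = 0.
Best responses: q_X = (240 - 2q_E)/5, q_E = (151 - 2q_X)/6.
Substituting one into the other gives q_X = 569/13 and q_E = 275/26.
Total output Q = 569/13 + 275/26 = 1413/26.

54.35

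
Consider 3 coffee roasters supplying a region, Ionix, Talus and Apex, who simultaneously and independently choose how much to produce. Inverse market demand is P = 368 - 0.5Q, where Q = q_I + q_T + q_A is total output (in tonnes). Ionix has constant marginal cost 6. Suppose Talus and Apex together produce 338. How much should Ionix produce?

With rivals' combined output fixed at 338, Ionix's profit is π_I = (368 - (1/2)·338 - (1/2)q_I)q_I - (6q_I) = (199 - (1/2)q_I)q_I - (6q_I).
∂π_I/∂q_I = 193 - q_I = 0, so q_I = 193.

193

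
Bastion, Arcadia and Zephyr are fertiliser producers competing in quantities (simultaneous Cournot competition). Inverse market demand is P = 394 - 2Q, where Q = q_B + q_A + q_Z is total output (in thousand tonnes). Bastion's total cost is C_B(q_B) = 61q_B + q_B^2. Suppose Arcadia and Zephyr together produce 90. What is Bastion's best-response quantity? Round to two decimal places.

25.50

With rivals' combined output fixed at 90, Bastion's profit is π_B = (394 - 2·90 - 2q_B)q_B - (61q_B + q_B²) = (214 - 2q_B)q_B - (61q_B + q_B²).
∂π_B/∂q_B = 153 - 6q_B = 0, so q_B = 51/2.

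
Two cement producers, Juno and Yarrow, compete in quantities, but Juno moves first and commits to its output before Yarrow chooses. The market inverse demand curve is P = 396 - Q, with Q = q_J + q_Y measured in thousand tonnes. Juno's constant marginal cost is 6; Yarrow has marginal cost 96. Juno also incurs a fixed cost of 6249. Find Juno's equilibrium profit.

22551

Solve by backward induction. Given q_J, the follower Yarrow maximises π_Y = (396 - q_J - q_Y)q_Y - 96q_Y.
∂π_Y/∂q_Y = 300 - q_J - 2q_Y = 0 gives the reaction function q_Y = (300 - q_J)/2.
Juno substitutes q_Y(q_J) into its own profit: π_J = q_J(396 - q_J - (300 - q_J)/2) - 6q_J = (246 - (1/2)q_J)q_J - 6q_J.
Maximising: ∂π_J/∂q_J = 240 - q_J = 0, giving q_J = 240.
Then q_Y = (300 - 240)/2 = 30.
Price P = 396 - 270 = 126.
Juno's profit: (126 - 6)·240 - 6249 = 22551.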